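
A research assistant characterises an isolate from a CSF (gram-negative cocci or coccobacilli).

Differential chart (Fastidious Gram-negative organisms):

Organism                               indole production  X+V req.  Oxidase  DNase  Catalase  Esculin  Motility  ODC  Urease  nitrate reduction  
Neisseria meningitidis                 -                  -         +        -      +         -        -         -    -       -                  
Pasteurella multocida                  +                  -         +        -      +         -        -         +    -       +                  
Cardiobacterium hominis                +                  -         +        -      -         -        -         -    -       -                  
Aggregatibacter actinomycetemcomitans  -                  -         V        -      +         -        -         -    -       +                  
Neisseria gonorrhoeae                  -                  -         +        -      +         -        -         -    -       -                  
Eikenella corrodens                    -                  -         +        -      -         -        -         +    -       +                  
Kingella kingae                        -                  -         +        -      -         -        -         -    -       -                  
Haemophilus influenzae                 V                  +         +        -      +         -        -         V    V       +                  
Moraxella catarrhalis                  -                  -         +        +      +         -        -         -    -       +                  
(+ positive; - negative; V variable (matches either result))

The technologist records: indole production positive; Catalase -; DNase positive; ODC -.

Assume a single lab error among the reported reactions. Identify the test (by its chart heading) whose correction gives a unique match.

DNase

As reported, no row in the chart matches all 4 reactions.
Reversing indole production → still no organism matches.
Reversing Catalase → still no organism matches.
Reversing DNase (to -) → unique match: Cardiobacterium hominis.
Reversing ODC → still no organism matches.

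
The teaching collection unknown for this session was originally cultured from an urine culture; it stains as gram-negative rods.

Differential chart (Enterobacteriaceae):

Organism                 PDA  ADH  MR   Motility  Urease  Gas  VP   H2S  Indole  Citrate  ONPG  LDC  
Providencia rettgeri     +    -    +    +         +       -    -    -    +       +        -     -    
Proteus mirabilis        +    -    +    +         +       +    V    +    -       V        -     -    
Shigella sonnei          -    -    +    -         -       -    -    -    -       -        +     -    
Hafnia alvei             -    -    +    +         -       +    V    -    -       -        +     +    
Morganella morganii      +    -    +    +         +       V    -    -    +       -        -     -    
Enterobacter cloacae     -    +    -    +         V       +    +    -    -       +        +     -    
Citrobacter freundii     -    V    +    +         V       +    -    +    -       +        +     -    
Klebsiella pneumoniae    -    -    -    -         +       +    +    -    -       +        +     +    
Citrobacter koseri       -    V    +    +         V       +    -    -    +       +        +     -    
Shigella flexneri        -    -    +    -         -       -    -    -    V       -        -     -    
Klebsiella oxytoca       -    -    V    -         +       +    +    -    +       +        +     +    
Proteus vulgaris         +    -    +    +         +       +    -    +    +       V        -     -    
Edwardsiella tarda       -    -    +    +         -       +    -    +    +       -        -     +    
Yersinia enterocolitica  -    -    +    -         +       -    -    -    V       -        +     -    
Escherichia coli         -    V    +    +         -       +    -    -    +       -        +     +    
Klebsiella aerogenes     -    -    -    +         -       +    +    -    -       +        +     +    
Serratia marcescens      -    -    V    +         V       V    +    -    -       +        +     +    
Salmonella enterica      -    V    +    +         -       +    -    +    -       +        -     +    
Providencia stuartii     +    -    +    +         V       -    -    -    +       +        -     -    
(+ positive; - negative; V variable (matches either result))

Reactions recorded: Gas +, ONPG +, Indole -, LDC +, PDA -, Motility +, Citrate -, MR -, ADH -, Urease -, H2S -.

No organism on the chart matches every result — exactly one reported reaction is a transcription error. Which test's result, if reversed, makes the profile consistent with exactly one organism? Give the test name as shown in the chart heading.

MR

As reported, no row in the chart matches all 11 reactions.
Reversing Indole → still no organism matches.
Reversing Gas → still no organism matches.
Reversing LDC → still no organism matches.
Reversing ONPG → still no organism matches.
Reversing Motility → still no organism matches.
Reversing H2S → still no organism matches.
Reversing MR (to +) → unique match: Hafnia alvei.
Reversing Urease → still no organism matches.
Reversing Citrate → 2 organisms match (not unique).
Reversing ADH → still no organism matches.
Reversing PDA → still no organism matches.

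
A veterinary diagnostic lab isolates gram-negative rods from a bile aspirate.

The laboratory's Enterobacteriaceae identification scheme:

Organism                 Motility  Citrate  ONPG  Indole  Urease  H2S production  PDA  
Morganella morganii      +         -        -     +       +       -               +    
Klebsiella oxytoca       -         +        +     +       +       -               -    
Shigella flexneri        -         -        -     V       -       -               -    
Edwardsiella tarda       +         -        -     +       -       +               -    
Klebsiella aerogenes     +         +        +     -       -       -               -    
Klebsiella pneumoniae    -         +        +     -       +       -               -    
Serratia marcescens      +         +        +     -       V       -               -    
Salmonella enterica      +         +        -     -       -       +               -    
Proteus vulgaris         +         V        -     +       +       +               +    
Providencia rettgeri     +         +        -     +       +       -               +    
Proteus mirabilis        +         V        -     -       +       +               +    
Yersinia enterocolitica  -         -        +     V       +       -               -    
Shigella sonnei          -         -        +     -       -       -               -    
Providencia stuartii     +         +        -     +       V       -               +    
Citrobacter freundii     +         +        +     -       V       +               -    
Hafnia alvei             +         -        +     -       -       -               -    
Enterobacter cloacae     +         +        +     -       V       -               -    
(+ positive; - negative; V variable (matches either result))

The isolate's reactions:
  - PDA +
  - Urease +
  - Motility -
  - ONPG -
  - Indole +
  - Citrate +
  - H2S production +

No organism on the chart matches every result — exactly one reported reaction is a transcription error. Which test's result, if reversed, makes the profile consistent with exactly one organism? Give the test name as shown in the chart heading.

As reported, no row in the chart matches all 7 reactions.
Reversing ONPG → still no organism matches.
Reversing Citrate → still no organism matches.
Reversing Urease → still no organism matches.
Reversing PDA → still no organism matches.
Reversing Motility (to +) → unique match: Proteus vulgaris.
Reversing Indole → still no organism matches.
Reversing H2S production → still no organism matches.

Motility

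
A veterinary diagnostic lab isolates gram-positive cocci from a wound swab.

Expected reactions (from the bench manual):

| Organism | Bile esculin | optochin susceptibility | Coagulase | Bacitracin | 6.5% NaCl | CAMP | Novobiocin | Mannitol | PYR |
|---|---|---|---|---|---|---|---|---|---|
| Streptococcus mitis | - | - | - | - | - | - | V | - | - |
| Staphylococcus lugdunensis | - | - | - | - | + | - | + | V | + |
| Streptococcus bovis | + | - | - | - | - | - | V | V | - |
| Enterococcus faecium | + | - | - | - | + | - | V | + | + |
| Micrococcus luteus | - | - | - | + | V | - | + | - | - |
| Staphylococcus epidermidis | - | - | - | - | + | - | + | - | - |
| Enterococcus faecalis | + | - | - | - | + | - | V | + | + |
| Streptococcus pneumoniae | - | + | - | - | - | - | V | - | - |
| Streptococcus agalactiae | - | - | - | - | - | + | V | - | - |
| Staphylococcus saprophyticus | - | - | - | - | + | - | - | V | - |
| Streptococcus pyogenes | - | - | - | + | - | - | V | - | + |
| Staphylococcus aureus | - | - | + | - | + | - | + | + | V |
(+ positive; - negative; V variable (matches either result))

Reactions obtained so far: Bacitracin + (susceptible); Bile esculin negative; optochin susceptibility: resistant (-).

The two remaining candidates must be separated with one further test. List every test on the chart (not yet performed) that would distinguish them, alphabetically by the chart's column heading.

Bacitracin +: excludes 10 organisms — 2 left.
optochin susceptibility -: all 2 remaining candidates are consistent.
Bile esculin -: all 2 remaining candidates are consistent.
Two candidates remain: Micrococcus luteus and Streptococcus pyogenes.
  Coagulase: - vs - — same for both, does not separate.
  6.5% NaCl: V vs - — variable for at least one, does not separate.
  CAMP: - vs - — same for both, does not separate.
  Novobiocin: + vs V — variable for at least one, does not separate.
  Mannitol: - vs - — same for both, does not separate.
  PYR: Micrococcus luteus -, Streptococcus pyogenes + — discriminates.

PYR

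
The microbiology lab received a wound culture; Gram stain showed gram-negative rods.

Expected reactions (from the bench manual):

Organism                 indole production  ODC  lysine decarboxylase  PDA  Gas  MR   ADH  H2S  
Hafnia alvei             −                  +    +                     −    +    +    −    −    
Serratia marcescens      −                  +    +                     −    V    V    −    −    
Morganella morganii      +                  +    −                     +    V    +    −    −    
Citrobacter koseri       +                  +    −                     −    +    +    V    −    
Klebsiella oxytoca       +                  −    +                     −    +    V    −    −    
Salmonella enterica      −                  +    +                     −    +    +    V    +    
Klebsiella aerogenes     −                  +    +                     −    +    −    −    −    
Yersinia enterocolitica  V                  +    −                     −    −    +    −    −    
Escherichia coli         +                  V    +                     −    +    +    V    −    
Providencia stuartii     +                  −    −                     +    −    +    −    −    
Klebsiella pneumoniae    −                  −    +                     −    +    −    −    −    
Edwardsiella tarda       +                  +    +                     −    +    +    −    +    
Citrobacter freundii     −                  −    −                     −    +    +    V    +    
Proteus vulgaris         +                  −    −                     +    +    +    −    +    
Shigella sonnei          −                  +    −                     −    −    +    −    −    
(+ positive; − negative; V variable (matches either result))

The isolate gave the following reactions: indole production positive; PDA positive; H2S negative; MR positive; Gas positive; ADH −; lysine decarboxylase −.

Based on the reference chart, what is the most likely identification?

Morganella morganii

lysine decarboxylase −: excludes 8 organisms — 7 left.
H2S −: excludes Citrobacter freundii, Proteus vulgaris — 5 left.
Gas +: excludes Yersinia enterocolitica, Providencia stuartii, Shigella sonnei — 2 left.
MR +: all 2 remaining candidates are consistent.
PDA +: excludes Citrobacter koseri — 1 left.
indole production +: the one remaining candidate is consistent.
ADH −: the one remaining candidate is consistent.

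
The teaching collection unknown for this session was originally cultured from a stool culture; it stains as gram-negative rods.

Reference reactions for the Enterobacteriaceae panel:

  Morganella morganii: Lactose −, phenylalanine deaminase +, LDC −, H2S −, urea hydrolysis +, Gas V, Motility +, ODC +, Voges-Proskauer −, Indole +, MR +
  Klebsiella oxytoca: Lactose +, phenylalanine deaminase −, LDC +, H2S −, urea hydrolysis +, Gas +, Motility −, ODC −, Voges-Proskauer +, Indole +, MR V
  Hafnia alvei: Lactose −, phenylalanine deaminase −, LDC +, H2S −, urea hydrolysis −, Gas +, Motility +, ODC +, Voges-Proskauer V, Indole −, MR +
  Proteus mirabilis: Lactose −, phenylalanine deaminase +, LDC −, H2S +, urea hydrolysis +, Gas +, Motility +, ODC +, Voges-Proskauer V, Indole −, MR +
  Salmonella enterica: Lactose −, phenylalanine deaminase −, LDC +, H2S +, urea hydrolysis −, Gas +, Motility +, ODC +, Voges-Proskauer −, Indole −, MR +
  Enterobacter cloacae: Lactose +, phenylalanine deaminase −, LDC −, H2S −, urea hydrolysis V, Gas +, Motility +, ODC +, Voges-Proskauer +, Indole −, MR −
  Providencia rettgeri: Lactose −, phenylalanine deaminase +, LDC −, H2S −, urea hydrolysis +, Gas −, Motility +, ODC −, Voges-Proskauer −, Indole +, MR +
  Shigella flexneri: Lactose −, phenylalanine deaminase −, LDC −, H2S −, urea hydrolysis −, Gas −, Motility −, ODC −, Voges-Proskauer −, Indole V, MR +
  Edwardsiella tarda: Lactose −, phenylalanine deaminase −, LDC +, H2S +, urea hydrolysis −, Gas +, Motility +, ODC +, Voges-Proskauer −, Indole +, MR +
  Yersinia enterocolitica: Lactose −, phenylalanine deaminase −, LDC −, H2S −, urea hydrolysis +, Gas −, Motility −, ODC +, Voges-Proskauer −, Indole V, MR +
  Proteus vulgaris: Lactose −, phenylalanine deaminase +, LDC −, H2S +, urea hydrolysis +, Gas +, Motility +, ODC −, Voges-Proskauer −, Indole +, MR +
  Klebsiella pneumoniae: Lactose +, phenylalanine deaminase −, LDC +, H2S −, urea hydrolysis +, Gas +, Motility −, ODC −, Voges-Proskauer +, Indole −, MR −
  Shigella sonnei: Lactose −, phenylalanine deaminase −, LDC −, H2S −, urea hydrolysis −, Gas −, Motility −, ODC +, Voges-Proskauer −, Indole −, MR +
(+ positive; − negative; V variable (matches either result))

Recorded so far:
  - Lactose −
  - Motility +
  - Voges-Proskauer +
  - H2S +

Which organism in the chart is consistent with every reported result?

H2S +: excludes 9 organisms — 4 left.
Voges-Proskauer +: excludes Salmonella enterica, Edwardsiella tarda, Proteus vulgaris — 1 left.
Lactose −: the one remaining candidate is consistent.
Motility +: the one remaining candidate is consistent.

Proteus mirabilis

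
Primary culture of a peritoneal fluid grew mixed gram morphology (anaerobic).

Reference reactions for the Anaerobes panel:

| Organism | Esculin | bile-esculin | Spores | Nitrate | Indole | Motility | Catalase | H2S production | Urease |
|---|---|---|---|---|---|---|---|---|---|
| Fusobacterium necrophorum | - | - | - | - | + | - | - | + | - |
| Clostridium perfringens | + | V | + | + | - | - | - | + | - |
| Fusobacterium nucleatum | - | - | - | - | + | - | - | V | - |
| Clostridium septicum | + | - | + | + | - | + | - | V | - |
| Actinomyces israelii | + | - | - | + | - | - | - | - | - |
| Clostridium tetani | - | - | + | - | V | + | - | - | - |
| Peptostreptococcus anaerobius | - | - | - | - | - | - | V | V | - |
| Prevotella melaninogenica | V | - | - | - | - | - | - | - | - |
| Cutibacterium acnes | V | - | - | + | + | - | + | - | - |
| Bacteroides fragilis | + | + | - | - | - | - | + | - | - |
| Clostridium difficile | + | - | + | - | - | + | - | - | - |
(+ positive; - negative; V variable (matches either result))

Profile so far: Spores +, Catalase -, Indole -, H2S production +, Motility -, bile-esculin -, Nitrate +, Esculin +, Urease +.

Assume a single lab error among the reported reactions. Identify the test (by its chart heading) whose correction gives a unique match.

As reported, no row in the chart matches all 9 reactions.
Reversing Catalase → still no organism matches.
Reversing Spores → still no organism matches.
Reversing Indole → still no organism matches.
Reversing Urease (to -) → unique match: Clostridium perfringens.
Reversing Nitrate → still no organism matches.
Reversing Motility → still no organism matches.
Reversing bile-esculin → still no organism matches.
Reversing H2S production → still no organism matches.
Reversing Esculin → still no organism matches.

Urease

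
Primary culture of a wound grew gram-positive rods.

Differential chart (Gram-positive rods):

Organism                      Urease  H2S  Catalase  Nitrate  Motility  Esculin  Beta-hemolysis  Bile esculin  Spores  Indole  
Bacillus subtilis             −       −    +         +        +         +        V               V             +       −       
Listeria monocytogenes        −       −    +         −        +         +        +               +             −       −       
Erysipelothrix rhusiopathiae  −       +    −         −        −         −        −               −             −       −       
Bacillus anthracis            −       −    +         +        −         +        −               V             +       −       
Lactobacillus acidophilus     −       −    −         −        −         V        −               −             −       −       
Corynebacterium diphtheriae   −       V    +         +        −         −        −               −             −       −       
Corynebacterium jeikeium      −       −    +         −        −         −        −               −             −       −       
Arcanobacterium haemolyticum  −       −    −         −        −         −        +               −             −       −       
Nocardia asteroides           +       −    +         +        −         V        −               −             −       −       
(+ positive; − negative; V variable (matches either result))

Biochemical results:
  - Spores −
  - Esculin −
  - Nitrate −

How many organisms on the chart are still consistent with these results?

4

Nitrate −: excludes Bacillus subtilis, Bacillus anthracis, Corynebacterium diphtheriae, Nocardia asteroides — 5 left.
Spores −: all 5 remaining candidates are consistent.
Esculin −: excludes Listeria monocytogenes — 4 left.
Still consistent: Arcanobacterium haemolyticum, Corynebacterium jeikeium, Erysipelothrix rhusiopathiae, Lactobacillus acidophilus.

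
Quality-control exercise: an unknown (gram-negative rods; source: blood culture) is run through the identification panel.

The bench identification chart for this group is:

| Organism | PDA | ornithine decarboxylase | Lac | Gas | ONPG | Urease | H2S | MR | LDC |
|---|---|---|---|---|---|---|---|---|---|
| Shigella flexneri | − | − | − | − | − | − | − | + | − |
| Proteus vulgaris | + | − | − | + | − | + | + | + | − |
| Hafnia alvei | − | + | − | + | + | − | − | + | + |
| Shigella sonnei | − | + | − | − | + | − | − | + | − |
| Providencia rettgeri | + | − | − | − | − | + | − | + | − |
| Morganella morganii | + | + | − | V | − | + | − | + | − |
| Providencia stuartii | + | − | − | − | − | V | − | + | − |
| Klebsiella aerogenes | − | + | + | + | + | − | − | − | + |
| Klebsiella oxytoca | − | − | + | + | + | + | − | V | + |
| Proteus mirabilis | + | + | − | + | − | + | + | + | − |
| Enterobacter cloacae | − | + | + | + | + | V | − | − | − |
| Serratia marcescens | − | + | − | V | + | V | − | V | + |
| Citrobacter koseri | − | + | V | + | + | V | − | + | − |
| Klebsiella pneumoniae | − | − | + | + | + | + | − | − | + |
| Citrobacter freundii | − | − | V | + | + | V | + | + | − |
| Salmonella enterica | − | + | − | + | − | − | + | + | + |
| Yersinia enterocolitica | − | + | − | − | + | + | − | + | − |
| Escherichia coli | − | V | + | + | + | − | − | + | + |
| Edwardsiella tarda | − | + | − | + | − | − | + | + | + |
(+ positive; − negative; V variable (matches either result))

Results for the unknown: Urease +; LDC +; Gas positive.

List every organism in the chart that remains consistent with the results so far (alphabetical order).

Klebsiella oxytoca, Klebsiella pneumoniae, Serratia marcescens

LDC +: excludes 11 organisms — 8 left.
Gas +: all 8 remaining candidates are consistent.
Urease +: excludes 5 organisms — 3 left.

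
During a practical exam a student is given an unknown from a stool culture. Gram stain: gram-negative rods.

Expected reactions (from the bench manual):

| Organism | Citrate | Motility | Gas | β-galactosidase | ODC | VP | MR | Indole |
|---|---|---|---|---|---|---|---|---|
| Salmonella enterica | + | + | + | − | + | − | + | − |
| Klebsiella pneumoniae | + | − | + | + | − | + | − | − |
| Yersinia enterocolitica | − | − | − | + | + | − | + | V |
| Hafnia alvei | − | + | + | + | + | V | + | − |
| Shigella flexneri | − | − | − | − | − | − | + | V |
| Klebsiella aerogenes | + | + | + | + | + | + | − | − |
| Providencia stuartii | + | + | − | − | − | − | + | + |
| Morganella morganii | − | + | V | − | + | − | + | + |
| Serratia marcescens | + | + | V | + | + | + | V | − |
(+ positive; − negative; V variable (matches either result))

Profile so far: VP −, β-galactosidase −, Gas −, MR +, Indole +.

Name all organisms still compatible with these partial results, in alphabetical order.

MR +: excludes Klebsiella pneumoniae, Klebsiella aerogenes — 7 left.
Indole +: excludes Salmonella enterica, Hafnia alvei, Serratia marcescens — 4 left.
Gas −: all 4 remaining candidates are consistent.
VP −: all 4 remaining candidates are consistent.
β-galactosidase −: excludes Yersinia enterocolitica — 3 left.

Morganella morganii, Providencia stuartii, Shigella flexneri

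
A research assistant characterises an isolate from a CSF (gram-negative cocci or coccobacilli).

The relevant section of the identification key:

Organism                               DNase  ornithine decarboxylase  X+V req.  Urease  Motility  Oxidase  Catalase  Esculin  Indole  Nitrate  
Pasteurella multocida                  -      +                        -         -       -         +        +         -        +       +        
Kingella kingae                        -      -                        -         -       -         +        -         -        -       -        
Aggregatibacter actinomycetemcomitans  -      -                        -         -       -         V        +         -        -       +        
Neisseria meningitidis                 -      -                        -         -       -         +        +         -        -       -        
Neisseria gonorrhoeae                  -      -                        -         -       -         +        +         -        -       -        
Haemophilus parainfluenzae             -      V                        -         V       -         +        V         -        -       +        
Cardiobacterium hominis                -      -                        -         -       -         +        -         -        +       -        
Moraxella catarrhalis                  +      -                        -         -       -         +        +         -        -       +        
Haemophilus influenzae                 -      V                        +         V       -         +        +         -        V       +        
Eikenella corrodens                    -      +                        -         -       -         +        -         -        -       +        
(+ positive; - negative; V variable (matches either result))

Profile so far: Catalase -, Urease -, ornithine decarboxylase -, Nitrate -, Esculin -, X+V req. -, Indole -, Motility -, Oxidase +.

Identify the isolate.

Oxidase +: all 10 remaining candidates are consistent.
Motility -: all 10 remaining candidates are consistent.
Nitrate -: excludes 6 organisms — 4 left.
Esculin -: all 4 remaining candidates are consistent.
Urease -: all 4 remaining candidates are consistent.
Indole -: excludes Cardiobacterium hominis — 3 left.
Catalase -: excludes Neisseria meningitidis, Neisseria gonorrhoeae — 1 left.
X+V req. -: the one remaining candidate is consistent.
ornithine decarboxylase -: the one remaining candidate is consistent.

Kingella kingae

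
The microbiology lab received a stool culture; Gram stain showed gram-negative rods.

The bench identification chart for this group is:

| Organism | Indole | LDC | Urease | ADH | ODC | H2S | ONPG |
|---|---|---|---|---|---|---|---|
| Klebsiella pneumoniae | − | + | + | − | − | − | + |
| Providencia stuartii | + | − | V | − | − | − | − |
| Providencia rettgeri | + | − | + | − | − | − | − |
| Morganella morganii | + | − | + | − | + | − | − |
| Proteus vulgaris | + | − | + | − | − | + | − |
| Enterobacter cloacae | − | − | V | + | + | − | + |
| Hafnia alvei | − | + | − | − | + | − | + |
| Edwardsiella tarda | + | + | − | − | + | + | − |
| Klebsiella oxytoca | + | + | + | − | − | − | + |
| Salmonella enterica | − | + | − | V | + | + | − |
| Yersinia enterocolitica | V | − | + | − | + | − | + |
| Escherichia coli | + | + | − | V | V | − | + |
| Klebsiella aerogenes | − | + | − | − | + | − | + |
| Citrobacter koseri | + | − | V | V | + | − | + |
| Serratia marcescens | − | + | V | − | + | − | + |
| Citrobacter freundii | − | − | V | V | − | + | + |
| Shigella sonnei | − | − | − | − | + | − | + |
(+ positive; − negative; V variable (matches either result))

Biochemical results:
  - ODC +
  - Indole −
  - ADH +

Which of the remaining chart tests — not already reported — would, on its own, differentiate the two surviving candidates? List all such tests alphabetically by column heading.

H2S, LDC, ONPG

Indole −: excludes 8 organisms — 9 left.
ADH +: excludes 6 organisms — 3 left.
ODC +: excludes Citrobacter freundii — 2 left.
Two candidates remain: Enterobacter cloacae and Salmonella enterica.
  LDC: Enterobacter cloacae −, Salmonella enterica + — discriminates.
  Urease: V vs − — variable for at least one, does not separate.
  H2S: Enterobacter cloacae −, Salmonella enterica + — discriminates.
  ONPG: Enterobacter cloacae +, Salmonella enterica − — discriminates.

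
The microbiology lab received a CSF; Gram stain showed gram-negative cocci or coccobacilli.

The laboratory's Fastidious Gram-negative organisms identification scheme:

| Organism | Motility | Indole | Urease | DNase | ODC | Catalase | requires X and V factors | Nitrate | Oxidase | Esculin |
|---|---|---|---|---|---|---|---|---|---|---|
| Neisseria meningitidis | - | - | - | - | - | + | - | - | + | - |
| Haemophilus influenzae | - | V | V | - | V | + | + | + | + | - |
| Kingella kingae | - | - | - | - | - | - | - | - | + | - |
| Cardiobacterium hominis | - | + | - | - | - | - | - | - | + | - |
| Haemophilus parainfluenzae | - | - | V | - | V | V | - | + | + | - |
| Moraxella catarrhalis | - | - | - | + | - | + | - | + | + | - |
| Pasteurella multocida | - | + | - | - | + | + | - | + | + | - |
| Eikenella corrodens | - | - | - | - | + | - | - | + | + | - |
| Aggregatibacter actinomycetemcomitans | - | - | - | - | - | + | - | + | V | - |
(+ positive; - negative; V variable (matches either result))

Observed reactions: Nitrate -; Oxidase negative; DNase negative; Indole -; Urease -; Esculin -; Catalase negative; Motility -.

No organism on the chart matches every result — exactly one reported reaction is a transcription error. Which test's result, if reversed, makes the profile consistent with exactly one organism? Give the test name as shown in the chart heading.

As reported, no row in the chart matches all 8 reactions.
Reversing Esculin → still no organism matches.
Reversing DNase → still no organism matches.
Reversing Motility → still no organism matches.
Reversing Indole → still no organism matches.
Reversing Catalase → still no organism matches.
Reversing Oxidase (to +) → unique match: Kingella kingae.
Reversing Nitrate → still no organism matches.
Reversing Urease → still no organism matches.

Oxidase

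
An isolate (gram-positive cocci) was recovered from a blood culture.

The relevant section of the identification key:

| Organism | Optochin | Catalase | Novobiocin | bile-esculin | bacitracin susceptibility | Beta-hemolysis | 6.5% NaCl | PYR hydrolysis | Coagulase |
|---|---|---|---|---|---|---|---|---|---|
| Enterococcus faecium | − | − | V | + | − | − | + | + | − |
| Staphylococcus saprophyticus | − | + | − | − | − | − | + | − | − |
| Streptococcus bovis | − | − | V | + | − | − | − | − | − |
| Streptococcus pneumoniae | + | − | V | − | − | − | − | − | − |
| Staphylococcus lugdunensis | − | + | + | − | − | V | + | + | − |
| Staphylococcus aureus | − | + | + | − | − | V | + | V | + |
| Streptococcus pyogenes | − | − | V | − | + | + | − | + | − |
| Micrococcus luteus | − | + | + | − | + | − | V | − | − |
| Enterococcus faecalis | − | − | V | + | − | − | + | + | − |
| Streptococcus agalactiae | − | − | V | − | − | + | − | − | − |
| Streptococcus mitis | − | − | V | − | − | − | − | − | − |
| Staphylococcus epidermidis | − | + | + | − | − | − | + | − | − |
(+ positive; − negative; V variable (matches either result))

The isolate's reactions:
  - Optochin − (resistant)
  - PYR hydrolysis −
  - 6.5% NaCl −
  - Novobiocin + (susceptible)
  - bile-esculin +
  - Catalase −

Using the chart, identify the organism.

Streptococcus bovis

PYR hydrolysis −: excludes Enterococcus faecium, Staphylococcus lugdunensis, Streptococcus pyogenes, Enterococcus faecalis — 8 left.
bile-esculin +: excludes 7 organisms — 1 left.
Novobiocin +: the one remaining candidate is consistent.
Optochin −: the one remaining candidate is consistent.
6.5% NaCl −: the one remaining candidate is consistent.
Catalase −: the one remaining candidate is consistent.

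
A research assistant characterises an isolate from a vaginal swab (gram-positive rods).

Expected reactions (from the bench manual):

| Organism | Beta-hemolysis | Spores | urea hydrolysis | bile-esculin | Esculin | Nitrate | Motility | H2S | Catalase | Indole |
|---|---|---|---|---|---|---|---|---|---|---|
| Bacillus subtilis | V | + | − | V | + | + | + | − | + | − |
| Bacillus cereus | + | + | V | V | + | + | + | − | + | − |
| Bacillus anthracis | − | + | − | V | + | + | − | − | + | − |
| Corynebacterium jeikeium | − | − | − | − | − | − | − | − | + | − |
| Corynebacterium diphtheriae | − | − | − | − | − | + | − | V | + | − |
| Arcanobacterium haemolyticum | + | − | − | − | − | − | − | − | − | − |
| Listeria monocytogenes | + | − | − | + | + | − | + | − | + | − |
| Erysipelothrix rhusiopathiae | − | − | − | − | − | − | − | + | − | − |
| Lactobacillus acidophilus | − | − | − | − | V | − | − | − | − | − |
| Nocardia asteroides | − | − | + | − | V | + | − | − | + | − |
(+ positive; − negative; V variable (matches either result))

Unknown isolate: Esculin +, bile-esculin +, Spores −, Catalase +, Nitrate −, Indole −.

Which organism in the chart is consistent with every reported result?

Spores −: excludes Bacillus subtilis, Bacillus cereus, Bacillus anthracis — 7 left.
Indole −: all 7 remaining candidates are consistent.
Nitrate −: excludes Corynebacterium diphtheriae, Nocardia asteroides — 5 left.
Esculin +: excludes Corynebacterium jeikeium, Arcanobacterium haemolyticum, Erysipelothrix rhusiopathiae — 2 left.
Catalase +: excludes Lactobacillus acidophilus — 1 left.
bile-esculin +: the one remaining candidate is consistent.

Listeria monocytogenes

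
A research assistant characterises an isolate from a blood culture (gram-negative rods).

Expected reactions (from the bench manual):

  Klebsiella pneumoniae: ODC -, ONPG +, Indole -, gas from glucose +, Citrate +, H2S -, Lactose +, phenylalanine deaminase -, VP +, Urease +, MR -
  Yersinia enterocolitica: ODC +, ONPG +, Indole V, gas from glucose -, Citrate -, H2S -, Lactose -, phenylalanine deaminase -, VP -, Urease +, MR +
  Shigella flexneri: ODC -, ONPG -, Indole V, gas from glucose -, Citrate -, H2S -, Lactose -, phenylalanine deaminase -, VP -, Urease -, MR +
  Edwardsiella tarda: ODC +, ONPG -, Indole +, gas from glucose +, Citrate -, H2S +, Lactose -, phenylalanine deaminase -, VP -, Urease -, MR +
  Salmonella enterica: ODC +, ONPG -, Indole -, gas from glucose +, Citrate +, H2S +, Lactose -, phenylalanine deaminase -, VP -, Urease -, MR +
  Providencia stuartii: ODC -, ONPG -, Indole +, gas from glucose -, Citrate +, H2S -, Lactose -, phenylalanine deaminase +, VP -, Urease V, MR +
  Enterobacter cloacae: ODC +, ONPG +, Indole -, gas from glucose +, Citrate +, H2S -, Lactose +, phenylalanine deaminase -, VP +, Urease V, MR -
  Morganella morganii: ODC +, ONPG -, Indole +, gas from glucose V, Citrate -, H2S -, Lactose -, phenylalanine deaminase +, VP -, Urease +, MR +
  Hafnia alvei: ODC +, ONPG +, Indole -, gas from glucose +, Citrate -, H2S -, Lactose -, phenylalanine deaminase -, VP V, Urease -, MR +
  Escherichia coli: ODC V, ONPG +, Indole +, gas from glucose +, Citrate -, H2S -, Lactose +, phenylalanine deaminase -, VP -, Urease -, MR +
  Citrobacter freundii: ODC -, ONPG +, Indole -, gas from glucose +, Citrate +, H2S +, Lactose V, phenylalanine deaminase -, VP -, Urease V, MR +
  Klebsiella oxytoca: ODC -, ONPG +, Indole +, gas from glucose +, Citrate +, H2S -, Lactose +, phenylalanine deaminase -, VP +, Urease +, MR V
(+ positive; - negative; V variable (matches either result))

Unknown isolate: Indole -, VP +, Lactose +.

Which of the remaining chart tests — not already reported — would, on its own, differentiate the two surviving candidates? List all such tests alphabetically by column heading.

ODC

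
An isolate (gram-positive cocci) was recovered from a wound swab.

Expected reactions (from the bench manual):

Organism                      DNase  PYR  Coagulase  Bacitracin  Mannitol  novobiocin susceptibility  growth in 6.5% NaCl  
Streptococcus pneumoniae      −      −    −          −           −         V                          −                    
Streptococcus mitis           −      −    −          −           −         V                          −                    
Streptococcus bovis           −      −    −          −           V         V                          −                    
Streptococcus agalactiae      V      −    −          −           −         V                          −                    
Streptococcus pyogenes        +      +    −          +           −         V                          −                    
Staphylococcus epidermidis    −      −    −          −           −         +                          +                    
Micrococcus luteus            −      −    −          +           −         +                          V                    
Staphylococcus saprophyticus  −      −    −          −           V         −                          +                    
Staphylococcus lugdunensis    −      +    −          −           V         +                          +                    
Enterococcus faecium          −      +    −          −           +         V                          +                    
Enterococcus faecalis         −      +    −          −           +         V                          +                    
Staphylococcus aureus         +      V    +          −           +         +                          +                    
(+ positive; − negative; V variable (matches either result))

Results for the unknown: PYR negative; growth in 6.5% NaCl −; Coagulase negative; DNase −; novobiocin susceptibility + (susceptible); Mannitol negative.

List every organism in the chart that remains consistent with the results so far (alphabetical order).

Micrococcus luteus, Streptococcus agalactiae, Streptococcus bovis, Streptococcus mitis, Streptococcus pneumoniae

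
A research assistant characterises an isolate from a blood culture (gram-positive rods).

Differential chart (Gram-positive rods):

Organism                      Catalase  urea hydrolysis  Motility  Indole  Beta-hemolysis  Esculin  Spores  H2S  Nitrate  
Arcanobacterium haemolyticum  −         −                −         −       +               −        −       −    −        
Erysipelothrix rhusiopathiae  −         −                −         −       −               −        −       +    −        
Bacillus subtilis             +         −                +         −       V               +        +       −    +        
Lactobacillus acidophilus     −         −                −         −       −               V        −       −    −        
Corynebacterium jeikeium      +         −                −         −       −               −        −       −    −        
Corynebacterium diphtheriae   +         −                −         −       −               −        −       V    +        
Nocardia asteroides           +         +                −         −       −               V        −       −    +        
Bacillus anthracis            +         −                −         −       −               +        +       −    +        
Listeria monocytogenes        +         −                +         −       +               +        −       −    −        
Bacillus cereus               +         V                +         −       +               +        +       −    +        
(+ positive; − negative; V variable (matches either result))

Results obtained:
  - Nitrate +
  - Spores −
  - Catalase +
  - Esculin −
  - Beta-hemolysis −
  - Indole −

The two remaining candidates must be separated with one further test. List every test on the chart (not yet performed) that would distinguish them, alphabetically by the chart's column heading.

Spores −: excludes Bacillus subtilis, Bacillus anthracis, Bacillus cereus — 7 left.
Esculin −: excludes Listeria monocytogenes — 6 left.
Beta-hemolysis −: excludes Arcanobacterium haemolyticum — 5 left.
Catalase +: excludes Erysipelothrix rhusiopathiae, Lactobacillus acidophilus — 3 left.
Indole −: all 3 remaining candidates are consistent.
Nitrate +: excludes Corynebacterium jeikeium — 2 left.
Two candidates remain: Corynebacterium diphtheriae and Nocardia asteroides.
  urea hydrolysis: Corynebacterium diphtheriae −, Nocardia asteroides + — discriminates.
  Motility: − vs − — same for both, does not separate.
  H2S: V vs − — variable for at least one, does not separate.

urea hydrolysis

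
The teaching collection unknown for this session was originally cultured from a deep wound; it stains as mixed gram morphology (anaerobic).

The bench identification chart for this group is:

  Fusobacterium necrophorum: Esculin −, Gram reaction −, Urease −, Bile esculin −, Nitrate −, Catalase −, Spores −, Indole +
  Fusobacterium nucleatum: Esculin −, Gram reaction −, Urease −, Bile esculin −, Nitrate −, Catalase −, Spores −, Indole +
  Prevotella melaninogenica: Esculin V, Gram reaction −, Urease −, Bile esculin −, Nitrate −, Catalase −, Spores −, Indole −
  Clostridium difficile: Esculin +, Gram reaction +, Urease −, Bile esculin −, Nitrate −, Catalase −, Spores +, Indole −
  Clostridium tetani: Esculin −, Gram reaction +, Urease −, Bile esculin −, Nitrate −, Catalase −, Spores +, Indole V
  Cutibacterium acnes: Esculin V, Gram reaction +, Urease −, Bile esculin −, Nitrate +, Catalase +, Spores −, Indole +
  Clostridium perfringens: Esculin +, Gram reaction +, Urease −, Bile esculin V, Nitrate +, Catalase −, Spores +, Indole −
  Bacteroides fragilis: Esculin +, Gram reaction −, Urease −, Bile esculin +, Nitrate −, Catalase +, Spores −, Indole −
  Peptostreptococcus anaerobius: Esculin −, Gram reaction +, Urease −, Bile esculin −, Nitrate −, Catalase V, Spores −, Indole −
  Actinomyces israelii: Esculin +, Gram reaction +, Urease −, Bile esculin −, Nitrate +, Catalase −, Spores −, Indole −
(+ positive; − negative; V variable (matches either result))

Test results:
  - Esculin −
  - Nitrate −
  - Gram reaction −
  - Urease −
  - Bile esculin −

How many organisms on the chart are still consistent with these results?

Urease −: all 10 remaining candidates are consistent.
Nitrate −: excludes Cutibacterium acnes, Clostridium perfringens, Actinomyces israelii — 7 left.
Esculin −: excludes Clostridium difficile, Bacteroides fragilis — 5 left.
Bile esculin −: all 5 remaining candidates are consistent.
Gram reaction −: excludes Clostridium tetani, Peptostreptococcus anaerobius — 3 left.
Still consistent: Fusobacterium necrophorum, Fusobacterium nucleatum, Prevotella melaninogenica.

3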